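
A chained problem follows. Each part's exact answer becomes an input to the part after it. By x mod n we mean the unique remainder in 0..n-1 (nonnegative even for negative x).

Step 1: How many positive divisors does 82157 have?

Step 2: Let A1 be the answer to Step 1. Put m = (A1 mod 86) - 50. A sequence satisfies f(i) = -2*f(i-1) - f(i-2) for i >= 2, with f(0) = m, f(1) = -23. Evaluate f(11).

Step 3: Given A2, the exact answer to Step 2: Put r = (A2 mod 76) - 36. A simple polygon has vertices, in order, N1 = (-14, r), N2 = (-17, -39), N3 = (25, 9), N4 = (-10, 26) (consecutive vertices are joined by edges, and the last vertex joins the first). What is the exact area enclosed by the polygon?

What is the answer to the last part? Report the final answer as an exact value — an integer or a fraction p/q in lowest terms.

Step 1: 82157 = 29 * 2833; number of divisors = (1+1) * (1+1) = 4; answer 4
Step 2: A1 = 4; m = -46; f(2) = -2*(-23) - 1*(-46) = 92; iterating: f(2)=92, f(3)=-161, f(4)=230, f(5)=-299, f(6)=368, f(7)=-437, f(8)=506, f(9)=-575, f(10)=644, f(11)=-713; answer -713
Step 3: A2 = -713; r = 11; cross terms: (-14*-39 - -17*11)=733, (-17*9 - 25*-39)=822, (25*26 - -10*9)=740, (-10*11 - -14*26)=254; twice the area = |2549| = 2549; area = 2549/2; answer 2549/2

2549/2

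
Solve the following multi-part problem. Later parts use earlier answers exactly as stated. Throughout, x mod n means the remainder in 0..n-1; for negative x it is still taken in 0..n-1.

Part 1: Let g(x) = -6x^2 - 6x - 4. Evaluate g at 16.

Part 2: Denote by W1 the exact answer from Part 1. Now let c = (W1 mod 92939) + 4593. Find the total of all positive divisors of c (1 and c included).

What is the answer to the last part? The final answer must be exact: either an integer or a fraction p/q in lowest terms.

Part 1: -6*(16)^2 - 6*(16)^1 - 4 = (-1536) + (-96) + (-4) = -1636; answer -1636
Part 2: W1 = -1636; c = 95896; 95896 = 2^3 * 11987; sigma = (1 + 2 + 4 + 8) * (1 + 11987) = 15 * 11988 = 179820; answer 179820

179820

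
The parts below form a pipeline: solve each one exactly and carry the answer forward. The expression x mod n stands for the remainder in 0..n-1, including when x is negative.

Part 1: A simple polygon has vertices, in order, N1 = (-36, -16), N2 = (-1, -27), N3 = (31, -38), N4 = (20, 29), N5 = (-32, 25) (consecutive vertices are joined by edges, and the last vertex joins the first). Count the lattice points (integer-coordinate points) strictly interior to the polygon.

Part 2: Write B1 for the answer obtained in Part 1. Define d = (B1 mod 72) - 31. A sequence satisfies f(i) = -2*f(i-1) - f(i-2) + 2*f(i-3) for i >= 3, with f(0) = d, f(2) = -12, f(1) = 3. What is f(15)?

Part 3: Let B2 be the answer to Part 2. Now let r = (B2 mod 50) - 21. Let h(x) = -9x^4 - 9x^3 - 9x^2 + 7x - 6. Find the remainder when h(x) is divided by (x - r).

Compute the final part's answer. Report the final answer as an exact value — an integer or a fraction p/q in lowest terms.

Part 1: cross terms: (-36*-27 - -1*-16)=956, (-1*-38 - 31*-27)=875, (31*29 - 20*-38)=1659, (20*25 - -32*29)=1428, (-32*-16 - -36*25)=1412; twice the area = |6330| = 6330; area = 3165; boundary points = 1 + 1 + 1 + 4 + 1 = 8; strictly interior points = area - boundary/2 + 1 = 3162; answer 3162
Part 2: B1 = 3162; d = 35; f(3) = -2*(-12) - 1*(3) + 2*(35) = 91; iterating: f(3)=91, f(4)=-164, f(5)=213, f(6)=-80, f(7)=-381, f(8)=1268, f(9)=-2315, f(10)=2600, f(11)=-349, f(12)=-6532, f(13)=18613, f(14)=-31392, f(15)=31107; answer 31107
Part 3: B2 = 31107; r = -14; remainder = value at the root: -9*(-14)^4 - 9*(-14)^3 - 9*(-14)^2 + 7*(-14)^1 - 6 = (-345744) + (24696) + (-1764) + (-98) + (-6) = -322916; answer -322916

-322916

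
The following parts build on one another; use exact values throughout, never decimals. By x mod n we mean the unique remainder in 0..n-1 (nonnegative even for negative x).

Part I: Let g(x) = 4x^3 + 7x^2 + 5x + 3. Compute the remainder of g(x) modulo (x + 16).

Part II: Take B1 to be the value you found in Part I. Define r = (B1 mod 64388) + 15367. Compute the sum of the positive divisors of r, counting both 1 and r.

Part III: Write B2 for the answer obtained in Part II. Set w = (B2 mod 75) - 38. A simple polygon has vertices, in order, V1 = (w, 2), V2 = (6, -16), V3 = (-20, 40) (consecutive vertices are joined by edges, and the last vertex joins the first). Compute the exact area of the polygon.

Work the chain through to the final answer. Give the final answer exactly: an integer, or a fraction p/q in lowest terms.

Part I: remainder = value at the root: 4*(-16)^3 + 7*(-16)^2 + 5*(-16)^1 + 3 = (-16384) + (1792) + (-80) + (3) = -14669; answer -14669
Part II: B1 = -14669; r = 65086; 65086 = 2 * 7 * 4649; sigma = (1 + 2) * (1 + 7) * (1 + 4649) = 3 * 8 * 4650 = 111600; answer 111600
Part III: B2 = 111600; w = -38; cross terms: (-38*-16 - 6*2)=596, (6*40 - -20*-16)=-80, (-20*2 - -38*40)=1480; twice the area = |1996| = 1996; area = 998; answer 998

998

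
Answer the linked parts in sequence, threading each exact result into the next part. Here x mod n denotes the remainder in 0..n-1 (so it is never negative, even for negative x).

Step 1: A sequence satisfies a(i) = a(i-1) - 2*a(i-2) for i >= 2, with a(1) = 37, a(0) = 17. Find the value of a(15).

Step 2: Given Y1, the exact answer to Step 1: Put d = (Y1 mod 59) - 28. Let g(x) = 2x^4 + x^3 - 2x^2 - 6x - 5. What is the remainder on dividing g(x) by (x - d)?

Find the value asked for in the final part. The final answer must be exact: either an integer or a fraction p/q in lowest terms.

13630

Step 1: a(2) = 1*(37) - 2*(17) = 3; iterating: a(2)=3, a(3)=-71, a(4)=-77, a(5)=65, a(6)=219, a(7)=89, a(8)=-349, a(9)=-527, a(10)=171, a(11)=1225, a(12)=883, a(13)=-1567, a(14)=-3333, a(15)=-199; answer -199
Step 2: Y1 = -199; d = 9; remainder = value at the root: 2*(9)^4 + 1*(9)^3 - 2*(9)^2 - 6*(9)^1 - 5 = (13122) + (729) + (-162) + (-54) + (-5) = 13630; answer 13630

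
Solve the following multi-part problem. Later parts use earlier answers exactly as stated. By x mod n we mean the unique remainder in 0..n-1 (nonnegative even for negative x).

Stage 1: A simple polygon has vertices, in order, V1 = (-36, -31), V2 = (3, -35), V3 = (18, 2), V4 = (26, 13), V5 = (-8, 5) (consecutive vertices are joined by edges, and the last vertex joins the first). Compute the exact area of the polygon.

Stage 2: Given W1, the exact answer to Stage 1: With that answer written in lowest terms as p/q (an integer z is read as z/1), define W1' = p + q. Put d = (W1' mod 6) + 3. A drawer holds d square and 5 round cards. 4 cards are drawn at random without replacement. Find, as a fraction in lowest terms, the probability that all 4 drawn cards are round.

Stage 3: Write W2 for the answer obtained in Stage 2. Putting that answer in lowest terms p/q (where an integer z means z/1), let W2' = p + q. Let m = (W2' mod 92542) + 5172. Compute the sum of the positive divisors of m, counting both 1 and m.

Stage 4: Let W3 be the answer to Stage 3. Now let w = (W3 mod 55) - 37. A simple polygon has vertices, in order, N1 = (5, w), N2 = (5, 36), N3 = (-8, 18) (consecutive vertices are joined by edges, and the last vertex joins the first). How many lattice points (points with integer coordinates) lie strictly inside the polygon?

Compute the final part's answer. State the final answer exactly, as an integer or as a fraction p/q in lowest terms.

282

Stage 1: cross terms: (-36*-35 - 3*-31)=1353, (3*2 - 18*-35)=636, (18*13 - 26*2)=182, (26*5 - -8*13)=234, (-8*-31 - -36*5)=428; twice the area = |2833| = 2833; area = 2833/2; answer 2833/2
Stage 2: W1 = 2833/2; threaded value p + q = 2835; d = 6; total draws C(11,4) = 330; favorable C(5,4) = 5; P = 1/66; answer 1/66
Stage 3: W2 = 1/66; threaded value p + q = 67; m = 5239; 5239 = 13^2 * 31; sigma = (1 + 13 + 169) * (1 + 31) = 183 * 32 = 5856; answer 5856
Stage 4: W3 = 5856; w = -11; cross terms: (5*36 - 5*-11)=235, (5*18 - -8*36)=378, (-8*-11 - 5*18)=-2; twice the area = |611| = 611; area = 611/2; boundary points = 47 + 1 + 1 = 49; strictly interior points = area - boundary/2 + 1 = 282; answer 282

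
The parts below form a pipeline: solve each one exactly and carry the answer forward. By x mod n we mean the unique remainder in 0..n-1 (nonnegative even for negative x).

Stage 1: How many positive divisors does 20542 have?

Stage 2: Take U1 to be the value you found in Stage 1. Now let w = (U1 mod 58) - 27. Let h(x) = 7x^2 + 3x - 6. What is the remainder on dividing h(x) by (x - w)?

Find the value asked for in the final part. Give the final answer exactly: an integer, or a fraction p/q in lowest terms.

3628

Stage 1: 20542 = 2 * 10271; number of divisors = (1+1) * (1+1) = 4; answer 4
Stage 2: U1 = 4; w = -23; remainder = value at the root: 7*(-23)^2 + 3*(-23)^1 - 6 = (3703) + (-69) + (-6) = 3628; answer 3628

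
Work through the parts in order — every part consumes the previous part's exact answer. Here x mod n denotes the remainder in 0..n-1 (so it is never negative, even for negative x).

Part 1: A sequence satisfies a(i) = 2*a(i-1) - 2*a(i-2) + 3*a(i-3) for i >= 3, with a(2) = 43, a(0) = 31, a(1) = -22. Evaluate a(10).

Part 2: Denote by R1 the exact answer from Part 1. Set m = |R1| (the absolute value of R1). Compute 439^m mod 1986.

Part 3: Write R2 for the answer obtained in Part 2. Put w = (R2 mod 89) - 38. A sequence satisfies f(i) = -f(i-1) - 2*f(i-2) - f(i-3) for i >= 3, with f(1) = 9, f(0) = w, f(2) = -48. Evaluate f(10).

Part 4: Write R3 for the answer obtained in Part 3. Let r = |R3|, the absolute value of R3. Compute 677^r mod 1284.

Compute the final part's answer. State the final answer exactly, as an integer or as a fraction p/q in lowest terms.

785

Part 1: a(3) = 2*(43) - 2*(-22) + 3*(31) = 223; iterating: a(3)=223, a(4)=294, a(5)=271, a(6)=623, a(7)=1586, a(8)=2739, a(9)=4175, a(10)=7630; answer 7630
Part 2: R1 = 7630; m = 7630; squarings mod 1986: 439^1=439, 439^2=79, 439^4=283, 439^8=649, 439^16=169, 439^32=757, 439^64=1081, 439^128=793, 439^256=1273, 439^512=1939, 439^1024=223, 439^2048=79, 439^4096=283; 439^7630 = 439^2 * 439^4 * 439^8 * 439^64 * 439^128 * 439^256 * 439^1024 * 439^2048 * 439^4096 = 751 (mod 1986); answer 751
Part 3: R2 = 751; w = 1; f(3) = -1*(-48) - 2*(9) - 1*(1) = 29; iterating: f(3)=29, f(4)=58, f(5)=-68, f(6)=-77, f(7)=155, f(8)=67, f(9)=-300, f(10)=11; answer 11
Part 4: R3 = 11; r = 11; squarings mod 1284: 677^1=677, 677^2=1225, 677^4=913, 677^8=253; 677^11 = 677^1 * 677^2 * 677^8 = 785 (mod 1284); answer 785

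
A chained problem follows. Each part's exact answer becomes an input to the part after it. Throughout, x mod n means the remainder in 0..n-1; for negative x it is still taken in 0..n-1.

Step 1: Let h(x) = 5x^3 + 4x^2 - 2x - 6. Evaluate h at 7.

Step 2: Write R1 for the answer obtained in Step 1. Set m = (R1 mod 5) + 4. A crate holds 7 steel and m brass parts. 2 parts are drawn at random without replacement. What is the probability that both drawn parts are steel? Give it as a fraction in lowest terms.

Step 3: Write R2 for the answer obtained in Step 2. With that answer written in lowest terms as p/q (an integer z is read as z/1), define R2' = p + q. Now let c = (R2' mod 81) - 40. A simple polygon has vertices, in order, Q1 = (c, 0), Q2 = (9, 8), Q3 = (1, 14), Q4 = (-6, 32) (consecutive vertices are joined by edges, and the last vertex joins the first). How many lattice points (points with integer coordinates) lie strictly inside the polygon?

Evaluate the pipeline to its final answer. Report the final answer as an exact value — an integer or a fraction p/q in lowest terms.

Step 1: 5*(7)^3 + 4*(7)^2 - 2*(7)^1 - 6 = (1715) + (196) + (-14) + (-6) = 1891; answer 1891
Step 2: R1 = 1891; m = 5; total draws C(12,2) = 66; favorable C(7,2) = 21; P = 7/22; answer 7/22
Step 3: R2 = 7/22; threaded value p + q = 29; c = -11; cross terms: (-11*8 - 9*0)=-88, (9*14 - 1*8)=118, (1*32 - -6*14)=116, (-6*0 - -11*32)=352; twice the area = |498| = 498; area = 249; boundary points = 4 + 2 + 1 + 1 = 8; strictly interior points = area - boundary/2 + 1 = 246; answer 246

246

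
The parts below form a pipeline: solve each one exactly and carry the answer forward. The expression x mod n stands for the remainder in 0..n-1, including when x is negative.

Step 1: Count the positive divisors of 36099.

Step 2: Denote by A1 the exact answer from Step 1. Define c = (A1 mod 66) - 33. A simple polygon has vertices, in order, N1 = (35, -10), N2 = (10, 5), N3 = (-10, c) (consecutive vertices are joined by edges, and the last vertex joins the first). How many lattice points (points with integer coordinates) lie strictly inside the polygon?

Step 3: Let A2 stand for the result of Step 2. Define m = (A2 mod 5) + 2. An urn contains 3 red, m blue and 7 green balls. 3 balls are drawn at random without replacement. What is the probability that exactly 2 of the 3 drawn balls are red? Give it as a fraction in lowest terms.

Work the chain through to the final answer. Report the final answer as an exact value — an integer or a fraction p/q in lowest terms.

Step 1: 36099 = 3^3 * 7 * 191; number of divisors = (3+1) * (1+1) * (1+1) = 16; answer 16
Step 2: A1 = 16; c = -17; cross terms: (35*5 - 10*-10)=275, (10*-17 - -10*5)=-120, (-10*-10 - 35*-17)=695; twice the area = |850| = 850; area = 425; boundary points = 5 + 2 + 1 = 8; strictly interior points = area - boundary/2 + 1 = 422; answer 422
Step 3: A2 = 422; m = 4; total draws C(14,3) = 364; favorable C(3,2)*C(11,1) = 33; P = 33/364; answer 33/364

33/364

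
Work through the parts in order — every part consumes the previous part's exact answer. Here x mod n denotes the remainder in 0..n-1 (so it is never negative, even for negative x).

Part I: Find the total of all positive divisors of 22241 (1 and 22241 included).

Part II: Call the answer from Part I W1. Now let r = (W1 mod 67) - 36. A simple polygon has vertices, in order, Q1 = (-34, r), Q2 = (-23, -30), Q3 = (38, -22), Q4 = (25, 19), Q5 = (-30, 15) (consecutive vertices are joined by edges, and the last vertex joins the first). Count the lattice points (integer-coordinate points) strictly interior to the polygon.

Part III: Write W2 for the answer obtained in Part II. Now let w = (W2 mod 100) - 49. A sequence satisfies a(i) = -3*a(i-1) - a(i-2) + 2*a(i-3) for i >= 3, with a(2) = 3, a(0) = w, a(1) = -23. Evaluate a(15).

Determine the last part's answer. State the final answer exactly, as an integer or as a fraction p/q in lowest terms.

Part I: 22241 = 23 * 967; sigma = (1 + 23) * (1 + 967) = 24 * 968 = 23232; answer 23232
Part II: W1 = 23232; r = 14; cross terms: (-34*-30 - -23*14)=1342, (-23*-22 - 38*-30)=1646, (38*19 - 25*-22)=1272, (25*15 - -30*19)=945, (-30*14 - -34*15)=90; twice the area = |5295| = 5295; area = 5295/2; boundary points = 11 + 1 + 1 + 1 + 1 = 15; strictly interior points = area - boundary/2 + 1 = 2641; answer 2641
Part III: W2 = 2641; w = -8; a(3) = -3*(3) - 1*(-23) + 2*(-8) = -2; iterating: a(3)=-2, a(4)=-43, a(5)=137, a(6)=-372, a(7)=893, a(8)=-2033, a(9)=4462, a(10)=-9567, a(11)=20173, a(12)=-42028, a(13)=86777, a(14)=-177957, a(15)=363038; answer 363038

363038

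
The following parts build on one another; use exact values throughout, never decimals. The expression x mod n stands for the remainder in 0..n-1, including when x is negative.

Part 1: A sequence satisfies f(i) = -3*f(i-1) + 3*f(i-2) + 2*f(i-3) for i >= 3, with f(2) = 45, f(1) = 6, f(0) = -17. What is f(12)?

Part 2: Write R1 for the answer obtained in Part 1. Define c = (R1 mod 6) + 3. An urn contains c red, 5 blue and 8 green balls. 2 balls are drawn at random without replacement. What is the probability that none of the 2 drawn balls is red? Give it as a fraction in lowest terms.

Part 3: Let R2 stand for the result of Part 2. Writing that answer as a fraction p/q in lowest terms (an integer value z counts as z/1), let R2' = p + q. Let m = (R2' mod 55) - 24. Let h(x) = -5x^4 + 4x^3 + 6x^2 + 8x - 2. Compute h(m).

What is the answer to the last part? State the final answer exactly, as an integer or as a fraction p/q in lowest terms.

Part 1: f(3) = -3*(45) + 3*(6) + 2*(-17) = -151; iterating: f(3)=-151, f(4)=600, f(5)=-2163, f(6)=7987, f(7)=-29250, f(8)=107385, f(9)=-393931, f(10)=1445448, f(11)=-5303367, f(12)=19458583; answer 19458583
Part 2: R1 = 19458583; c = 4; total draws C(17,2) = 136; favorable C(13,2) = 78; P = 39/68; answer 39/68
Part 3: R2 = 39/68; threaded value p + q = 107; m = 28; -5*(28)^4 + 4*(28)^3 + 6*(28)^2 + 8*(28)^1 - 2 = (-3073280) + (87808) + (4704) + (224) + (-2) = -2980546; answer -2980546

-2980546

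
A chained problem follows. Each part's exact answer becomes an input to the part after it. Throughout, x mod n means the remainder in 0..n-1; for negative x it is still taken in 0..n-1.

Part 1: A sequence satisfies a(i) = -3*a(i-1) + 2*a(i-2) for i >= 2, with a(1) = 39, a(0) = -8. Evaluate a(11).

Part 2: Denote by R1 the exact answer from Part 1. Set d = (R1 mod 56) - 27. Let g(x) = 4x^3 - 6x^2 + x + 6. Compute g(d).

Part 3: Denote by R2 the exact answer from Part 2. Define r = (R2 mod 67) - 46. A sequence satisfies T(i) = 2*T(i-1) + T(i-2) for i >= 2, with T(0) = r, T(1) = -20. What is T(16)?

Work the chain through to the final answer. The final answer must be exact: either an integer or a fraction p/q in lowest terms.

Part 1: a(2) = -3*(39) + 2*(-8) = -133; iterating: a(2)=-133, a(3)=477, a(4)=-1697, a(5)=6045, a(6)=-21529, a(7)=76677, a(8)=-273089, a(9)=972621, a(10)=-3464041, a(11)=12337365; answer 12337365
Part 2: R1 = 12337365; d = -22; 4*(-22)^3 - 6*(-22)^2 + 1*(-22)^1 + 6 = (-42592) + (-2904) + (-22) + (6) = -45512; answer -45512
Part 3: R2 = -45512; r = 2; T(2) = 2*(-20) + 1*(2) = -38; iterating: T(2)=-38, T(3)=-96, T(4)=-230, T(5)=-556, T(6)=-1342, T(7)=-3240, T(8)=-7822, T(9)=-18884, T(10)=-45590, T(11)=-110064, T(12)=-265718, T(13)=-641500, T(14)=-1548718, T(15)=-3738936, T(16)=-9026590; answer -9026590

-9026590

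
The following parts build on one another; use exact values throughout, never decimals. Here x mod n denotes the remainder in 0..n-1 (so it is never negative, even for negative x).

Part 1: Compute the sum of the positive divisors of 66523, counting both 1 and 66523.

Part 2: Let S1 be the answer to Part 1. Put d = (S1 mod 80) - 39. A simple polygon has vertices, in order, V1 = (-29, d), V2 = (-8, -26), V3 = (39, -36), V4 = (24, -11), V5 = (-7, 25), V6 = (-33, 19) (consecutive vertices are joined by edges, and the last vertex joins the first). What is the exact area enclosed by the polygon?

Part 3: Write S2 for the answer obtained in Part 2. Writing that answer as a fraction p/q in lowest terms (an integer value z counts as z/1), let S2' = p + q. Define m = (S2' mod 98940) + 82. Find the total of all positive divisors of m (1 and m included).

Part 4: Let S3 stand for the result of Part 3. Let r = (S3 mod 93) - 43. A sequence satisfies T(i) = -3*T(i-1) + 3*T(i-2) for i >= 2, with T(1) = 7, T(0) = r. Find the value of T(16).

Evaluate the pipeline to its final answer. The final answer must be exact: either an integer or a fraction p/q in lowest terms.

Part 1: 66523 is prime, so its only divisors are 1 and 66523; sigma = 1 + 66523 = 66524; answer 66524
Part 2: S1 = 66524; d = 5; cross terms: (-29*-26 - -8*5)=794, (-8*-36 - 39*-26)=1302, (39*-11 - 24*-36)=435, (24*25 - -7*-11)=523, (-7*19 - -33*25)=692, (-33*5 - -29*19)=386; twice the area = |4132| = 4132; area = 2066; answer 2066
Part 3: S2 = 2066; threaded value p + q = 2067; m = 2149; 2149 = 7 * 307; sigma = (1 + 7) * (1 + 307) = 8 * 308 = 2464; answer 2464
Part 4: S3 = 2464; r = 3; T(2) = -3*(7) + 3*(3) = -12; iterating: T(2)=-12, T(3)=57, T(4)=-207, T(5)=792, T(6)=-2997, T(7)=11367, T(8)=-43092, T(9)=163377, T(10)=-619407, T(11)=2348352, T(12)=-8903277, T(13)=33754887, T(14)=-127974492, T(15)=485188137, T(16)=-1839487887; answer -1839487887

-1839487887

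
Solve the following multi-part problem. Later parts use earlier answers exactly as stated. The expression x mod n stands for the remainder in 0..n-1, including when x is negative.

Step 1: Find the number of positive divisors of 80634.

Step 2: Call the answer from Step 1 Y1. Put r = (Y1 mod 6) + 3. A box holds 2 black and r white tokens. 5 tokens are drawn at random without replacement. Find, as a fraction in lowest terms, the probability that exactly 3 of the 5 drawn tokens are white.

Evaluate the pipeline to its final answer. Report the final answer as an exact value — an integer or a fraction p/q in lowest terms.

Step 1: 80634 = 2 * 3 * 89 * 151; number of divisors = (1+1) * (1+1) * (1+1) * (1+1) = 16; answer 16
Step 2: Y1 = 16; r = 7; total draws C(9,5) = 126; favorable C(7,3)*C(2,2) = 35; P = 5/18; answer 5/18

5/18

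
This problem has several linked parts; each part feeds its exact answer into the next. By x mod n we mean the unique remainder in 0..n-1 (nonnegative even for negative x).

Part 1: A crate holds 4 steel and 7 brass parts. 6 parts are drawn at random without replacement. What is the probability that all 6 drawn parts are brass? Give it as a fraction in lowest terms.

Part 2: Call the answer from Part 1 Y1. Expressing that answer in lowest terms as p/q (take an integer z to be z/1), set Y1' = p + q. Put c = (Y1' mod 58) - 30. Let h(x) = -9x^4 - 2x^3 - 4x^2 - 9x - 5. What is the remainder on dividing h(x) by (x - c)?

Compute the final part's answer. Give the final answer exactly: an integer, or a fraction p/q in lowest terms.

-1733387

Part 1: total draws C(11,6) = 462; favorable C(7,6) = 7; P = 1/66; answer 1/66
Part 2: Y1 = 1/66; threaded value p + q = 67; c = -21; remainder = value at the root: -9*(-21)^4 - 2*(-21)^3 - 4*(-21)^2 - 9*(-21)^1 - 5 = (-1750329) + (18522) + (-1764) + (189) + (-5) = -1733387; answer -1733387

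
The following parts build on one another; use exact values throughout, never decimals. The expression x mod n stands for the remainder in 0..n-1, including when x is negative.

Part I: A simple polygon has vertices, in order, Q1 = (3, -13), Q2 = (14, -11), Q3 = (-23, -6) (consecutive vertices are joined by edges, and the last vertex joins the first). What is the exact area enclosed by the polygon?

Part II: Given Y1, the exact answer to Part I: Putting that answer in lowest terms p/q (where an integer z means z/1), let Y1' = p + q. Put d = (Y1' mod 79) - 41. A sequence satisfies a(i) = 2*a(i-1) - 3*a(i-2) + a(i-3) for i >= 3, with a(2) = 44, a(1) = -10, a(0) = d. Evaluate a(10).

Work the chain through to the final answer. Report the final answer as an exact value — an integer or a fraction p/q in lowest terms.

Part I: cross terms: (3*-11 - 14*-13)=149, (14*-6 - -23*-11)=-337, (-23*-13 - 3*-6)=317; twice the area = |129| = 129; area = 129/2; answer 129/2
Part II: Y1 = 129/2; threaded value p + q = 131; d = 11; a(3) = 2*(44) - 3*(-10) + 1*(11) = 129; iterating: a(3)=129, a(4)=116, a(5)=-111, a(6)=-441, a(7)=-433, a(8)=346, a(9)=1550, a(10)=1629; answer 1629

1629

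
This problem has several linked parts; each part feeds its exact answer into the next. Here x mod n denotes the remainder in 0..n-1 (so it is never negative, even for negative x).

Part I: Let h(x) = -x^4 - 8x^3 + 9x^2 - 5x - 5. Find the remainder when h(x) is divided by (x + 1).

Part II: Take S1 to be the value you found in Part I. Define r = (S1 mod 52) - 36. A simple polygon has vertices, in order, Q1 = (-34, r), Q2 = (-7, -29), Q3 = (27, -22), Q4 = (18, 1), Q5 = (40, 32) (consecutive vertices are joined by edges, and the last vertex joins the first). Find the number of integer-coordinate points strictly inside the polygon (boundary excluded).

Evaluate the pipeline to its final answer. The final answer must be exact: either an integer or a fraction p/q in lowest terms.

Part I: remainder = value at the root: -1*(-1)^4 - 8*(-1)^3 + 9*(-1)^2 - 5*(-1)^1 - 5 = (-1) + (8) + (9) + (5) + (-5) = 16; answer 16
Part II: S1 = 16; r = -20; cross terms: (-34*-29 - -7*-20)=846, (-7*-22 - 27*-29)=937, (27*1 - 18*-22)=423, (18*32 - 40*1)=536, (40*-20 - -34*32)=288; twice the area = |3030| = 3030; area = 1515; boundary points = 9 + 1 + 1 + 1 + 2 = 14; strictly interior points = area - boundary/2 + 1 = 1509; answer 1509

1509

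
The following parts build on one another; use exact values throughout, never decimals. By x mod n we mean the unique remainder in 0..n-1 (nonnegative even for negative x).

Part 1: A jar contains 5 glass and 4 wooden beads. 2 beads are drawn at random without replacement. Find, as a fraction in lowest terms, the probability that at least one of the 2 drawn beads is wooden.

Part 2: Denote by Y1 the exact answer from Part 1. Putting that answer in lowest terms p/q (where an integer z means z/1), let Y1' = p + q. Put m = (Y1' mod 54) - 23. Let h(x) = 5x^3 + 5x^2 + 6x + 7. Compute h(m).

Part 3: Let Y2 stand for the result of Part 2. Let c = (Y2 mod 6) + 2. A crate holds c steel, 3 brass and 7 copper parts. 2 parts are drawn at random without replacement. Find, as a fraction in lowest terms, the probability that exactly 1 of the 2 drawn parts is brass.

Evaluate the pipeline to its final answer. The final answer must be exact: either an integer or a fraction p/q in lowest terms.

Part 1: total draws C(9,2) = 36; complement C(5,2) = 10; favorable 36 - 10 = 26; P = 13/18; answer 13/18
Part 2: Y1 = 13/18; threaded value p + q = 31; m = 8; 5*(8)^3 + 5*(8)^2 + 6*(8)^1 + 7 = (2560) + (320) + (48) + (7) = 2935; answer 2935
Part 3: Y2 = 2935; c = 3; total draws C(13,2) = 78; favorable C(3,1)*C(10,1) = 30; P = 5/13; answer 5/13

5/13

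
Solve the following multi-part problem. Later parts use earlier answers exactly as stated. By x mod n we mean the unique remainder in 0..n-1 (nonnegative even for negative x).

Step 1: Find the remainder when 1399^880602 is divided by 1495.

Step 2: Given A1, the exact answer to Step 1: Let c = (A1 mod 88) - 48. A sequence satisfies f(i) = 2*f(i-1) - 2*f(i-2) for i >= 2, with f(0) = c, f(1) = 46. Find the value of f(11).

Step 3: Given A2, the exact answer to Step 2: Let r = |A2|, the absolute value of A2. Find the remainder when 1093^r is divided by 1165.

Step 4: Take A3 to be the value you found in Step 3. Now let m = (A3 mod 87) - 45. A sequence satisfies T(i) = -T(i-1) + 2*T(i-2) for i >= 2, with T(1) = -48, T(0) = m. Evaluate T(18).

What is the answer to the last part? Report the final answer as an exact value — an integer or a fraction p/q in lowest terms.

3669996

Step 1: squarings mod 1495: 1399^1=1399, 1399^2=246, 1399^4=716, 1399^8=1366, 1399^16=196, 1399^32=1041, 1399^64=1301, 1399^128=261, 1399^256=846, 1399^512=1106, 1399^1024=326, 1399^2048=131, 1399^4096=716, 1399^8192=1366, 1399^16384=196, 1399^32768=1041, 1399^65536=1301, 1399^131072=261, 1399^262144=846, 1399^524288=1106; 1399^880602 = 1399^2 * 1399^8 * 1399^16 * 1399^64 * 1399^128 * 1399^256 * 1399^512 * 1399^1024 * 1399^2048 * 1399^8192 * 1399^16384 * 1399^65536 * 1399^262144 * 1399^524288 = 1481 (mod 1495); answer 1481
Step 2: A1 = 1481; c = 25; f(2) = 2*(46) - 2*(25) = 42; iterating: f(2)=42, f(3)=-8, f(4)=-100, f(5)=-184, f(6)=-168, f(7)=32, f(8)=400, f(9)=736, f(10)=672, f(11)=-128; answer -128
Step 3: A2 = -128; r = 128; squarings mod 1165: 1093^1=1093, 1093^2=524, 1093^4=801, 1093^8=851, 1093^16=736, 1093^32=1136, 1093^64=841, 1093^128=126; 1093^128 = 1093^128 = 126 (mod 1165); answer 126
Step 4: A3 = 126; m = -6; T(2) = -1*(-48) + 2*(-6) = 36; iterating: T(2)=36, T(3)=-132, T(4)=204, T(5)=-468, T(6)=876, T(7)=-1812, T(8)=3564, T(9)=-7188, T(10)=14316, T(11)=-28692, T(12)=57324, T(13)=-114708, T(14)=229356, T(15)=-458772, T(16)=917484, T(17)=-1835028, T(18)=3669996; answer 3669996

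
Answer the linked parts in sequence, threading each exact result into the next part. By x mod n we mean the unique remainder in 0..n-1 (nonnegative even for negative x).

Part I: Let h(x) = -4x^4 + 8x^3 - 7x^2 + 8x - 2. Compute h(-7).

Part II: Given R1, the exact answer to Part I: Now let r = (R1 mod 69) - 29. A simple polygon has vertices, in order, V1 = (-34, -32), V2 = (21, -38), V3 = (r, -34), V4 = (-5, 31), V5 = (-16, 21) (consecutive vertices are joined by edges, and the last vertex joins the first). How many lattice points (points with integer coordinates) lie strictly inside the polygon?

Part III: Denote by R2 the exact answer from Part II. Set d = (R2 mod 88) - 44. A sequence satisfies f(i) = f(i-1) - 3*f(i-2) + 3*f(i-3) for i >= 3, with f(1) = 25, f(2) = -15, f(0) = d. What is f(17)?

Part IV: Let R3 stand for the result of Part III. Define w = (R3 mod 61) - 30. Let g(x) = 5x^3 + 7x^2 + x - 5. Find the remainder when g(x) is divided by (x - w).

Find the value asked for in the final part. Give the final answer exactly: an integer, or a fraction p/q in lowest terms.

-12367

Part I: -4*(-7)^4 + 8*(-7)^3 - 7*(-7)^2 + 8*(-7)^1 - 2 = (-9604) + (-2744) + (-343) + (-56) + (-2) = -12749; answer -12749
Part II: R1 = -12749; r = -13; cross terms: (-34*-38 - 21*-32)=1964, (21*-34 - -13*-38)=-1208, (-13*31 - -5*-34)=-573, (-5*21 - -16*31)=391, (-16*-32 - -34*21)=1226; twice the area = |1800| = 1800; area = 900; boundary points = 1 + 2 + 1 + 1 + 1 = 6; strictly interior points = area - boundary/2 + 1 = 898; answer 898
Part III: R2 = 898; d = -26; f(3) = 1*(-15) - 3*(25) + 3*(-26) = -168; iterating: f(3)=-168, f(4)=-48, f(5)=411, f(6)=51, f(7)=-1326, f(8)=-246, f(9)=3885, f(10)=645, f(11)=-11748, f(12)=-2028, f(13)=35151, f(14)=5991, f(15)=-105546, f(16)=-18066, f(17)=316545; answer 316545
Part IV: R3 = 316545; w = -14; remainder = value at the root: 5*(-14)^3 + 7*(-14)^2 + 1*(-14)^1 - 5 = (-13720) + (1372) + (-14) + (-5) = -12367; answer -12367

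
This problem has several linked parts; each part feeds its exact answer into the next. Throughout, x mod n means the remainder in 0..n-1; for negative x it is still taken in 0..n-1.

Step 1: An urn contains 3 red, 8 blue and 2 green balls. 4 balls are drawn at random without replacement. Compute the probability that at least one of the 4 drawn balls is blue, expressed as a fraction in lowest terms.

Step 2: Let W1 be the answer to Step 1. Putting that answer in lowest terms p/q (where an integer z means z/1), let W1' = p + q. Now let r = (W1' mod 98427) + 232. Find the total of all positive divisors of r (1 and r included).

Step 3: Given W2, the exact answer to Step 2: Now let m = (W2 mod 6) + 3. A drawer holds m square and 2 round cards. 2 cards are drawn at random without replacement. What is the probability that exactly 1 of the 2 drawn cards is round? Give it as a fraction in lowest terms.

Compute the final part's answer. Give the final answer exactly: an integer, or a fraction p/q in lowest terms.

3/5

Step 1: total draws C(13,4) = 715; complement C(5,4) = 5; favorable 715 - 5 = 710; P = 142/143; answer 142/143
Step 2: W1 = 142/143; threaded value p + q = 285; r = 517; 517 = 11 * 47; sigma = (1 + 11) * (1 + 47) = 12 * 48 = 576; answer 576
Step 3: W2 = 576; m = 3; total draws C(5,2) = 10; favorable C(2,1)*C(3,1) = 6; P = 3/5; answer 3/5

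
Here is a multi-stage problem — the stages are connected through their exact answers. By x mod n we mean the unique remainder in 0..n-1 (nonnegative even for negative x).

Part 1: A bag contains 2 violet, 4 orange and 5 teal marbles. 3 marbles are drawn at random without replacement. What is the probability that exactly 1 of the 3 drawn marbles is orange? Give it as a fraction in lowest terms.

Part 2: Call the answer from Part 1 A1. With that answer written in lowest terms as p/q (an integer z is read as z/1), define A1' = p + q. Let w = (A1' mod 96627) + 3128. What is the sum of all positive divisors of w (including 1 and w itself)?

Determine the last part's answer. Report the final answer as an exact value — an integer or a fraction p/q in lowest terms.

Part 1: total draws C(11,3) = 165; favorable C(4,1)*C(7,2) = 84; P = 28/55; answer 28/55
Part 2: A1 = 28/55; threaded value p + q = 83; w = 3211; 3211 = 13^2 * 19; sigma = (1 + 13 + 169) * (1 + 19) = 183 * 20 = 3660; answer 3660

3660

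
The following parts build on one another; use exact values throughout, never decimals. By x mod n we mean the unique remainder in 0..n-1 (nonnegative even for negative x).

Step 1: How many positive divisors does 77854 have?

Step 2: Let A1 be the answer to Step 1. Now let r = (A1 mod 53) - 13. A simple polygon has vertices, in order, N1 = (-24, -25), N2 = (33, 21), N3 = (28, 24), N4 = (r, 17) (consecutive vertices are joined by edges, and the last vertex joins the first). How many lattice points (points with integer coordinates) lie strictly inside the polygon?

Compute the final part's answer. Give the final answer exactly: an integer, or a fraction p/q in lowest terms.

629

Step 1: 77854 = 2 * 7 * 67 * 83; number of divisors = (1+1) * (1+1) * (1+1) * (1+1) = 16; answer 16
Step 2: A1 = 16; r = 3; cross terms: (-24*21 - 33*-25)=321, (33*24 - 28*21)=204, (28*17 - 3*24)=404, (3*-25 - -24*17)=333; twice the area = |1262| = 1262; area = 631; boundary points = 1 + 1 + 1 + 3 = 6; strictly interior points = area - boundary/2 + 1 = 629; answer 629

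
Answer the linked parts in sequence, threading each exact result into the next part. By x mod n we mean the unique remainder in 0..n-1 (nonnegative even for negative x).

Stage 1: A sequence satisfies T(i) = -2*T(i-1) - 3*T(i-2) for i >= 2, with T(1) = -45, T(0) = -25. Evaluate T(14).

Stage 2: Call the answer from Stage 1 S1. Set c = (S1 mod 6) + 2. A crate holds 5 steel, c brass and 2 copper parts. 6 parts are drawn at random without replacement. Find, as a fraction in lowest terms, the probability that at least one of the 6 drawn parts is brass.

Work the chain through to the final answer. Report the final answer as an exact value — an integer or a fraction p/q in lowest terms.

Stage 1: T(2) = -2*(-45) - 3*(-25) = 165; iterating: T(2)=165, T(3)=-195, T(4)=-105, T(5)=795, T(6)=-1275, T(7)=165, T(8)=3495, T(9)=-7485, T(10)=4485, T(11)=13485, T(12)=-40425, T(13)=40395, T(14)=40485; answer 40485
Stage 2: S1 = 40485; c = 5; total draws C(12,6) = 924; complement C(7,6) = 7; favorable 924 - 7 = 917; P = 131/132; answer 131/132

131/132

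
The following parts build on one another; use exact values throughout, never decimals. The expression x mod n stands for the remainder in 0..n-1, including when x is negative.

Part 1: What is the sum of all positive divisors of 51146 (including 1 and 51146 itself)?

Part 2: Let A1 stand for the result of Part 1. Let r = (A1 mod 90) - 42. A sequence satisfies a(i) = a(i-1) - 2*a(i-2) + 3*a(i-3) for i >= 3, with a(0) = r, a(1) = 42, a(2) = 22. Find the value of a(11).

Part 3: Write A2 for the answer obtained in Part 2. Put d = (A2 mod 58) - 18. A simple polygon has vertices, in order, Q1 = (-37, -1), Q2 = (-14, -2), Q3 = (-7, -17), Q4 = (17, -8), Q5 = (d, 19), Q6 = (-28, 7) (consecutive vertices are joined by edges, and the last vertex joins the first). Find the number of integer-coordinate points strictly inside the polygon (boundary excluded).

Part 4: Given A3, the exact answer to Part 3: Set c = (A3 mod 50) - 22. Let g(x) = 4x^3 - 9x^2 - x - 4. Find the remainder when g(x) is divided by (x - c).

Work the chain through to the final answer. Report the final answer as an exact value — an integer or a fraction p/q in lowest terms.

24164

Part 1: 51146 = 2 * 107 * 239; sigma = (1 + 2) * (1 + 107) * (1 + 239) = 3 * 108 * 240 = 77760; answer 77760
Part 2: A1 = 77760; r = -42; a(3) = 1*(22) - 2*(42) + 3*(-42) = -188; iterating: a(3)=-188, a(4)=-106, a(5)=336, a(6)=-16, a(7)=-1006, a(8)=34, a(9)=1998, a(10)=-1088, a(11)=-4982; answer -4982
Part 3: A2 = -4982; d = -12; cross terms: (-37*-2 - -14*-1)=60, (-14*-17 - -7*-2)=224, (-7*-8 - 17*-17)=345, (17*19 - -12*-8)=227, (-12*7 - -28*19)=448, (-28*-1 - -37*7)=287; twice the area = |1591| = 1591; area = 1591/2; boundary points = 1 + 1 + 3 + 1 + 4 + 1 = 11; strictly interior points = area - boundary/2 + 1 = 791; answer 791
Part 4: A3 = 791; c = 19; remainder = value at the root: 4*(19)^3 - 9*(19)^2 - 1*(19)^1 - 4 = (27436) + (-3249) + (-19) + (-4) = 24164; answer 24164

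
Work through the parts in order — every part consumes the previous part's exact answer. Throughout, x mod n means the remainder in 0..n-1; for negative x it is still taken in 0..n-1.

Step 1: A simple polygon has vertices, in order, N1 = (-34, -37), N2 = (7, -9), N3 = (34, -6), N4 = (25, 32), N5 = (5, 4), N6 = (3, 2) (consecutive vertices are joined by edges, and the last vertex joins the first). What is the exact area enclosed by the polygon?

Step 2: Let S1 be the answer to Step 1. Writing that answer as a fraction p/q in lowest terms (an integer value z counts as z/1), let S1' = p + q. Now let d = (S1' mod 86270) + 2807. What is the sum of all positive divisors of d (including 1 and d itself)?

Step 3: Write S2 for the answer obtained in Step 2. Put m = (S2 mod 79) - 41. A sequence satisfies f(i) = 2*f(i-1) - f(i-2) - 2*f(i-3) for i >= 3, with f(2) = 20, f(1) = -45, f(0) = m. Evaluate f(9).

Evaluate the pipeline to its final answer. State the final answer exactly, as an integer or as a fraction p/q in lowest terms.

-3673

Step 1: cross terms: (-34*-9 - 7*-37)=565, (7*-6 - 34*-9)=264, (34*32 - 25*-6)=1238, (25*4 - 5*32)=-60, (5*2 - 3*4)=-2, (3*-37 - -34*2)=-43; twice the area = |1962| = 1962; area = 981; answer 981
Step 2: S1 = 981; threaded value p + q = 982; d = 3789; 3789 = 3^2 * 421; sigma = (1 + 3 + 9) * (1 + 421) = 13 * 422 = 5486; answer 5486
Step 3: S2 = 5486; m = -6; f(3) = 2*(20) - 1*(-45) - 2*(-6) = 97; iterating: f(3)=97, f(4)=264, f(5)=391, f(6)=324, f(7)=-271, f(8)=-1648, f(9)=-3673; answer -3673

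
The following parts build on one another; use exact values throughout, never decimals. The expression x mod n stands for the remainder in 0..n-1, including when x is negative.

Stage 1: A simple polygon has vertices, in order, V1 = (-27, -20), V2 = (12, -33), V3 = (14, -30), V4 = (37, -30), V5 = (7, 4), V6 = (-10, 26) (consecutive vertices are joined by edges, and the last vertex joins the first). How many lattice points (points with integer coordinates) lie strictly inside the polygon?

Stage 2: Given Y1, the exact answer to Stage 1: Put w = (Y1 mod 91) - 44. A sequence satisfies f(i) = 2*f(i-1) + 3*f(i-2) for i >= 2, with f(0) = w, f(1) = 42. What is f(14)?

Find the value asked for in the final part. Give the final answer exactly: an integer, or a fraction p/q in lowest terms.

Stage 1: cross terms: (-27*-33 - 12*-20)=1131, (12*-30 - 14*-33)=102, (14*-30 - 37*-30)=690, (37*4 - 7*-30)=358, (7*26 - -10*4)=222, (-10*-20 - -27*26)=902; twice the area = |3405| = 3405; area = 3405/2; boundary points = 13 + 1 + 23 + 2 + 1 + 1 = 41; strictly interior points = area - boundary/2 + 1 = 1683; answer 1683
Stage 2: Y1 = 1683; w = 1; f(2) = 2*(42) + 3*(1) = 87; iterating: f(2)=87, f(3)=300, f(4)=861, f(5)=2622, f(6)=7827, f(7)=23520, f(8)=70521, f(9)=211602, f(10)=634767, f(11)=1904340, f(12)=5712981, f(13)=17138982, f(14)=51416907; answer 51416907

51416907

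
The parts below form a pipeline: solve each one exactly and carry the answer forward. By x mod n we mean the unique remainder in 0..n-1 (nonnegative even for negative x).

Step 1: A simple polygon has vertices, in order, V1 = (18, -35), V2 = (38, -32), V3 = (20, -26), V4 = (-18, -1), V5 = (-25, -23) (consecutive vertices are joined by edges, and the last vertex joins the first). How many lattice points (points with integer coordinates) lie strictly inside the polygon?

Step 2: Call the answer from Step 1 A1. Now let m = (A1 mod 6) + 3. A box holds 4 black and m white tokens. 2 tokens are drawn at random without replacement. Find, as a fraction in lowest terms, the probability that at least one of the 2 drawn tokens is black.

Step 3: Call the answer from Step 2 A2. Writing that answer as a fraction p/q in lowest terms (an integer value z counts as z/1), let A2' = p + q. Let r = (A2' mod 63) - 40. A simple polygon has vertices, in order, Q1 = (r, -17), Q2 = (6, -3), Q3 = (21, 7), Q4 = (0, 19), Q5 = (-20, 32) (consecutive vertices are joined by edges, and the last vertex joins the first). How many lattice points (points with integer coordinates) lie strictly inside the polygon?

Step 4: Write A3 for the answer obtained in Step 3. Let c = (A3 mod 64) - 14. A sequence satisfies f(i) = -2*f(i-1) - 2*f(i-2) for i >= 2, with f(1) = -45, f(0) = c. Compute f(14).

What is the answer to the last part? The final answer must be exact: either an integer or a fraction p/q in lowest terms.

Step 1: cross terms: (18*-32 - 38*-35)=754, (38*-26 - 20*-32)=-348, (20*-1 - -18*-26)=-488, (-18*-23 - -25*-1)=389, (-25*-35 - 18*-23)=1289; twice the area = |1596| = 1596; area = 798; boundary points = 1 + 6 + 1 + 1 + 1 = 10; strictly interior points = area - boundary/2 + 1 = 794; answer 794
Step 2: A1 = 794; m = 5; total draws C(9,2) = 36; complement C(5,2) = 10; favorable 36 - 10 = 26; P = 13/18; answer 13/18
Step 3: A2 = 13/18; threaded value p + q = 31; r = -9; cross terms: (-9*-3 - 6*-17)=129, (6*7 - 21*-3)=105, (21*19 - 0*7)=399, (0*32 - -20*19)=380, (-20*-17 - -9*32)=628; twice the area = |1641| = 1641; area = 1641/2; boundary points = 1 + 5 + 3 + 1 + 1 = 11; strictly interior points = area - boundary/2 + 1 = 816; answer 816
Step 4: A3 = 816; c = 34; f(2) = -2*(-45) - 2*(34) = 22; iterating: f(2)=22, f(3)=46, f(4)=-136, f(5)=180, f(6)=-88, f(7)=-184, f(8)=544, f(9)=-720, f(10)=352, f(11)=736, f(12)=-2176, f(13)=2880, f(14)=-1408; answer -1408

-1408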